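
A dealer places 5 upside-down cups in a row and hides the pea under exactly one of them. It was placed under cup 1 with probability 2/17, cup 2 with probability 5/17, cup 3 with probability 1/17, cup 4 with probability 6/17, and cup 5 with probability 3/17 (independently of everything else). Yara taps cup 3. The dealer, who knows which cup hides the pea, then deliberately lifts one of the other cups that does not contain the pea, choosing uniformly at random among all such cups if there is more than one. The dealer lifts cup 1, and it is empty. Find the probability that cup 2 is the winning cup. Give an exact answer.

Consider each possible location of the pea in turn.
If it is under cup 1 (prior 2/17): the dealer opened cup 1, so this case is ruled out; weight (2/17)·0 = 0.
If it is under cup 2 (prior 5/17): the dealer has 3 equally likely choices, so probability 1/3; weight (5/17)·(1/3) = 5/51.
If it is under cup 3 (prior 1/17): the dealer has 4 equally likely choices, so probability 1/4; weight (1/17)·(1/4) = 1/68.
If it is under cup 4 (prior 6/17): the dealer has 3 equally likely choices, so probability 1/3; weight (6/17)·(1/3) = 2/17.
If it is under cup 5 (prior 3/17): the dealer has 3 equally likely choices, so probability 1/3; weight (3/17)·(1/3) = 1/17.
The weights sum to 59/204.
So P(the pea under cup 2 | the dealer opened cup 1) = (5/51) / (59/204) = 20/59.

20/59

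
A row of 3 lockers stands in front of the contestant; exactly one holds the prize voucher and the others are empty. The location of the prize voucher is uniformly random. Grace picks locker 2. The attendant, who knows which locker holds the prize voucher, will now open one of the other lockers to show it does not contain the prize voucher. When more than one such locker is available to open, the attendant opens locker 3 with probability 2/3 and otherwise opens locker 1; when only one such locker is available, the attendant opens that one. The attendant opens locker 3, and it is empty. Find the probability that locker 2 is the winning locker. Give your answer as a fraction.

2/5

Consider each possible location of the prize voucher in turn.
If it is in locker 1 (prior 1/3): only locker 3 is available, probability 1; weight (1/3)·1 = 1/3.
If it is in locker 2 (prior 1/3): locker 3 is available, opened with probability 2/3; weight (1/3)·(2/3) = 2/9.
If it is in locker 3 (prior 1/3): the attendant opened locker 3, so this case is ruled out; weight (1/3)·0 = 0.
The weights sum to 5/9.
So P(the prize voucher in locker 2 | the attendant opened locker 3) = (2/9) / (5/9) = 2/5.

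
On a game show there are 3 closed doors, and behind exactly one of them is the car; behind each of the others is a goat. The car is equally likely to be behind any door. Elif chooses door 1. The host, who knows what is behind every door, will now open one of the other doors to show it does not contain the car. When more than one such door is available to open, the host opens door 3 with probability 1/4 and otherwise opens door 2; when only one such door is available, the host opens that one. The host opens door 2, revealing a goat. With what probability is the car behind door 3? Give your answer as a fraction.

4/7

Apply Bayes' rule, conditioning on where the car actually is.
If it is behind door 1 (prior 1/3): door 3 is available but not opened, probability 3/4; weight (1/3)·(3/4) = 1/4.
If it is behind door 2 (prior 1/3): the host opened door 2, so this case is ruled out; weight (1/3)·0 = 0.
If it is behind door 3 (prior 1/3): only door 2 is available, probability 1; weight (1/3)·1 = 1/3.
The weights sum to 7/12.
So P(the car behind door 3 | the host opened door 2) = (1/3) / (7/12) = 4/7.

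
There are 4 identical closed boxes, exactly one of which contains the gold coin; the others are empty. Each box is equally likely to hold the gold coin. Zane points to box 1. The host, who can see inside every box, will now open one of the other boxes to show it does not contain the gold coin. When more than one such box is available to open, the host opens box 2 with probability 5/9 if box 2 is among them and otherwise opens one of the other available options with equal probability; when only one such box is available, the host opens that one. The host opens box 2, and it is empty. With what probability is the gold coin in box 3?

Condition on the true location of the gold coin.
If it is in any of boxes 1, 3, and 4 (prior 1/4 each): box 2 is available, opened with probability 5/9; weight (1/4)·(5/9) = 5/36 each.
If it is in box 2 (prior 1/4): the host opened box 2, so this case is ruled out; weight (1/4)·0 = 0.
The weights sum to 5/12.
So P(the gold coin in box 3 | the host opened box 2) = (5/36) / (5/12) = 1/3.

1/3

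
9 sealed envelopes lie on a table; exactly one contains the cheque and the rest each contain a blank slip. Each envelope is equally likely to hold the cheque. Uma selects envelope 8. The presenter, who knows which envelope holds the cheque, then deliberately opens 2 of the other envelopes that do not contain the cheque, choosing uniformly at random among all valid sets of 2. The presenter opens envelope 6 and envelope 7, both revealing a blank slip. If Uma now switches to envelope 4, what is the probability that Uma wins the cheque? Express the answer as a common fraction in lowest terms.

Apply Bayes' rule, conditioning on where the cheque actually is.
If it is in any of envelopes 1, 2, 3, 4, 5, and 9 (prior 1/9 each): the presenter has 21 equally likely choices, so probability 1/21; weight (1/9)·(1/21) = 1/189 each.
If it is in either of envelopes 6 and 7 (prior 1/9 each): that envelope was opened and seen not to hold the prize — ruled out; weight (1/9)·0 = 0 each.
If it is in envelope 8 (prior 1/9): the presenter has 28 equally likely choices, so probability 1/28; weight (1/9)·(1/28) = 1/252.
The weights sum to 1/28.
So P(the cheque in envelope 4 | the presenter opened envelope 6 and envelope 7) = (1/189) / (1/28) = 4/27.

4/27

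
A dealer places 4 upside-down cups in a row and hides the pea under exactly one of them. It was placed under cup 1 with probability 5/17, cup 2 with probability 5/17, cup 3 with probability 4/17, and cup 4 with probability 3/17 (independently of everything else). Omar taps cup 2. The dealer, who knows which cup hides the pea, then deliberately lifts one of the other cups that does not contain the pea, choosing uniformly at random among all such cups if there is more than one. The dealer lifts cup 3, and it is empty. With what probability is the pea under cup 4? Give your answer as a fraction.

9/34

Apply Bayes' rule, conditioning on where the pea actually is.
If it is under cup 1 (prior 5/17): the dealer has 2 equally likely choices, so probability 1/2; weight (5/17)·(1/2) = 5/34.
If it is under cup 2 (prior 5/17): the dealer has 3 equally likely choices, so probability 1/3; weight (5/17)·(1/3) = 5/51.
If it is under cup 3 (prior 4/17): the dealer opened cup 3, so this case is ruled out; weight (4/17)·0 = 0.
If it is under cup 4 (prior 3/17): the dealer has 2 equally likely choices, so probability 1/2; weight (3/17)·(1/2) = 3/34.
The weights sum to 1/3.
So P(the pea under cup 4 | the dealer opened cup 3) = (3/34) / (1/3) = 9/34.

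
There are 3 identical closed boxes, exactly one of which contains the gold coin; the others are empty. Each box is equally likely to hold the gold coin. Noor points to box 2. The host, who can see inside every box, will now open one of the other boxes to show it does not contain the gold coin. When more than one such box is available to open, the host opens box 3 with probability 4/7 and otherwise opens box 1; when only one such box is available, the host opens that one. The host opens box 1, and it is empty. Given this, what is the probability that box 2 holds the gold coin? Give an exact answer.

3/10

Condition on the true location of the gold coin.
If it is in box 1 (prior 1/3): the host opened box 1, so this case is ruled out; weight (1/3)·0 = 0.
If it is in box 2 (prior 1/3): box 3 is available but not opened, probability 3/7; weight (1/3)·(3/7) = 1/7.
If it is in box 3 (prior 1/3): only box 1 is available, probability 1; weight (1/3)·1 = 1/3.
The weights sum to 10/21.
So P(the gold coin in box 2 | the host opened box 1) = (1/7) / (10/21) = 3/10.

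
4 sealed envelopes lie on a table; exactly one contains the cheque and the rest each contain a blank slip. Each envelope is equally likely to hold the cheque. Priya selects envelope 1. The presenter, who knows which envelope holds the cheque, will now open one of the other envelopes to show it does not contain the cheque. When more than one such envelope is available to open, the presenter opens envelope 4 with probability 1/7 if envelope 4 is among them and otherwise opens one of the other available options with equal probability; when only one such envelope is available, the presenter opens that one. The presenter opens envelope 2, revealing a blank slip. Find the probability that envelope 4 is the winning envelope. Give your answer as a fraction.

Apply Bayes' rule, conditioning on where the cheque actually is.
If it is in envelope 1 (prior 1/4): envelope 4 is available but not opened; envelope 2 gets probability (1 − 1/7)/2 = 3/7; weight (1/4)·(3/7) = 3/28.
If it is in envelope 2 (prior 1/4): the presenter opened envelope 2, so this case is ruled out; weight (1/4)·0 = 0.
If it is in envelope 3 (prior 1/4): envelope 4 is available but not opened, probability 6/7; weight (1/4)·(6/7) = 3/14.
If it is in envelope 4 (prior 1/4): envelope 4 holds the prize so is unavailable; the presenter chooses uniformly among the 2 others, probability 1/2; weight (1/4)·(1/2) = 1/8.
The weights sum to 25/56.
So P(the cheque in envelope 4 | the presenter opened envelope 2) = (1/8) / (25/56) = 7/25.

7/25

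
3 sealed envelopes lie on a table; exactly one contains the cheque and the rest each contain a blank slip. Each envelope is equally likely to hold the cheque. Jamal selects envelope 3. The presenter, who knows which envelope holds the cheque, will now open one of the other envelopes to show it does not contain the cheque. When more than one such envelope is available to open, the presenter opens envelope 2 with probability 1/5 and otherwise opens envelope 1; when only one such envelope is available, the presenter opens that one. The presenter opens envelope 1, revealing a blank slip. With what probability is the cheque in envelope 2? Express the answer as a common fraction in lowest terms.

Consider each possible location of the cheque in turn.
If it is in envelope 1 (prior 1/3): the presenter opened envelope 1, so this case is ruled out; weight (1/3)·0 = 0.
If it is in envelope 2 (prior 1/3): only envelope 1 is available, probability 1; weight (1/3)·1 = 1/3.
If it is in envelope 3 (prior 1/3): envelope 2 is available but not opened, probability 4/5; weight (1/3)·(4/5) = 4/15.
The weights sum to 3/5.
So P(the cheque in envelope 2 | the presenter opened envelope 1) = (1/3) / (3/5) = 5/9.

5/9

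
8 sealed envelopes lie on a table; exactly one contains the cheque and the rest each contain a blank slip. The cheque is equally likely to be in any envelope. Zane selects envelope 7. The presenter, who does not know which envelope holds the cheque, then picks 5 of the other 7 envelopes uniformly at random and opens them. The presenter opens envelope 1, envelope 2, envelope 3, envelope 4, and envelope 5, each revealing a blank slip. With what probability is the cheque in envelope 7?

Because the presenter chose which envelopes to open without knowing where the cheque is, the choice is independent of the prize location. Learning that none of the 5 opened envelopes holds the cheque simply rules out those 5 locations and leaves the remaining 3 envelopes still equally likely by symmetry.
So P(the cheque in envelope 7) = 1/3.

1/3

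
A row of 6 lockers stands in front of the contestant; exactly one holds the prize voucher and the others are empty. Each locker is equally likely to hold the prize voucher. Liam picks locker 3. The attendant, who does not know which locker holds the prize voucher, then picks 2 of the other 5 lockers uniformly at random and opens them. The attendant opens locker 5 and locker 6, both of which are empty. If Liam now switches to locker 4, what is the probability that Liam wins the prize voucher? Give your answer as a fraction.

Condition on the true location of the prize voucher.
If it is in any of lockers 1, 2, 3, and 4 (prior 1/6 each): the attendant picks exactly this set with probability 1/10 regardless, and none is the prize; weight (1/6)·(1/10) = 1/60 each.
If it is in either of lockers 5 and 6 (prior 1/6 each): that locker was opened and seen not to hold the prize — ruled out; weight (1/6)·0 = 0 each.
The weights sum to 1/15.
So P(the prize voucher in locker 4 | the attendant opened locker 5 and locker 6) = (1/60) / (1/15) = 1/4.

1/4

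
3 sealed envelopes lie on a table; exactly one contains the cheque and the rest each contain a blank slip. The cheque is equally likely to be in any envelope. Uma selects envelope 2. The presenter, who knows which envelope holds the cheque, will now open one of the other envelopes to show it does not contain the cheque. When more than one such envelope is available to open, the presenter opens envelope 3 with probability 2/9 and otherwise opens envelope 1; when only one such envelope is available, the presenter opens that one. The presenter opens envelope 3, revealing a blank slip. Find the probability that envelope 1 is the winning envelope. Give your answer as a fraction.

9/11

Apply Bayes' rule, conditioning on where the cheque actually is.
If it is in envelope 1 (prior 1/3): only envelope 3 is available, probability 1; weight (1/3)·1 = 1/3.
If it is in envelope 2 (prior 1/3): envelope 3 is available, opened with probability 2/9; weight (1/3)·(2/9) = 2/27.
If it is in envelope 3 (prior 1/3): the presenter opened envelope 3, so this case is ruled out; weight (1/3)·0 = 0.
The weights sum to 11/27.
So P(the cheque in envelope 1 | the presenter opened envelope 3) = (1/3) / (11/27) = 9/11.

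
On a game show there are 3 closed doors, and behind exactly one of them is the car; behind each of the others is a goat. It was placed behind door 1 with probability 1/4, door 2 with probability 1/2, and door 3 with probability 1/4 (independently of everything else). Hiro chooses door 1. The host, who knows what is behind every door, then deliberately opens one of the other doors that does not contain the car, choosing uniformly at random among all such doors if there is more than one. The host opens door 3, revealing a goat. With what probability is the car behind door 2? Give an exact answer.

Condition on the true location of the car.
If it is behind door 1 (prior 1/4): the host has 2 equally likely choices, so probability 1/2; weight (1/4)·(1/2) = 1/8.
If it is behind door 2 (prior 1/2): the host has no choice, probability 1; weight (1/2)·1 = 1/2.
If it is behind door 3 (prior 1/4): the host opened door 3, so this case is ruled out; weight (1/4)·0 = 0.
The weights sum to 5/8.
So P(the car behind door 2 | the host opened door 3) = (1/2) / (5/8) = 4/5.

4/5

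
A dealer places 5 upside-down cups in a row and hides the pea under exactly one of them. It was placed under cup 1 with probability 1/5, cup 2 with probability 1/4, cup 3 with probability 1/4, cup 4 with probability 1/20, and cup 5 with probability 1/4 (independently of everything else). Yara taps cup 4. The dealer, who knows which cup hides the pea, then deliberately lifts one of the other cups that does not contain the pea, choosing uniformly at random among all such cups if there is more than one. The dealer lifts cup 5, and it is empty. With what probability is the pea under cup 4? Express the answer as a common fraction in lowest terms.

Condition on the true location of the pea.
If it is under cup 1 (prior 1/5): the dealer has 3 equally likely choices, so probability 1/3; weight (1/5)·(1/3) = 1/15.
If it is under either of cups 2 and 3 (prior 1/4 each): the dealer has 3 equally likely choices, so probability 1/3; weight (1/4)·(1/3) = 1/12 each.
If it is under cup 4 (prior 1/20): the dealer has 4 equally likely choices, so probability 1/4; weight (1/20)·(1/4) = 1/80.
If it is under cup 5 (prior 1/4): the dealer opened cup 5, so this case is ruled out; weight (1/4)·0 = 0.
The weights sum to 59/240.
So P(the pea under cup 4 | the dealer opened cup 5) = (1/80) / (59/240) = 3/59.

3/59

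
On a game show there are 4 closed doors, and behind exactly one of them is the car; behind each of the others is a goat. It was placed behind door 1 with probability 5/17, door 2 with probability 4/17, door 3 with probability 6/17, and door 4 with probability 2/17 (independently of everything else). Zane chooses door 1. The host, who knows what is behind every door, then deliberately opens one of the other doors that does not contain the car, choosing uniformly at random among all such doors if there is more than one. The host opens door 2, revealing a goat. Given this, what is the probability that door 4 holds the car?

3/17

Condition on the true location of the car.
If it is behind door 1 (prior 5/17): the host has 3 equally likely choices, so probability 1/3; weight (5/17)·(1/3) = 5/51.
If it is behind door 2 (prior 4/17): the host opened door 2, so this case is ruled out; weight (4/17)·0 = 0.
If it is behind door 3 (prior 6/17): the host has 2 equally likely choices, so probability 1/2; weight (6/17)·(1/2) = 3/17.
If it is behind door 4 (prior 2/17): the host has 2 equally likely choices, so probability 1/2; weight (2/17)·(1/2) = 1/17.
The weights sum to 1/3.
So P(the car behind door 4 | the host opened door 2) = (1/17) / (1/3) = 3/17.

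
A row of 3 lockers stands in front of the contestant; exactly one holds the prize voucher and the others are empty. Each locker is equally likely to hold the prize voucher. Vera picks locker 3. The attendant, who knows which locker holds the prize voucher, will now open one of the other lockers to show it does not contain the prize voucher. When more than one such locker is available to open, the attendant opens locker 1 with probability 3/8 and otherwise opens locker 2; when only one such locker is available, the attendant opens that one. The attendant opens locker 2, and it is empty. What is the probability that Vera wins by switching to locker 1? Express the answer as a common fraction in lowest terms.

8/13

Apply Bayes' rule, conditioning on where the prize voucher actually is.
If it is in locker 1 (prior 1/3): only locker 2 is available, probability 1; weight (1/3)·1 = 1/3.
If it is in locker 2 (prior 1/3): the attendant opened locker 2, so this case is ruled out; weight (1/3)·0 = 0.
If it is in locker 3 (prior 1/3): locker 1 is available but not opened, probability 5/8; weight (1/3)·(5/8) = 5/24.
The weights sum to 13/24.
So P(the prize voucher in locker 1 | the attendant opened locker 2) = (1/3) / (13/24) = 8/13.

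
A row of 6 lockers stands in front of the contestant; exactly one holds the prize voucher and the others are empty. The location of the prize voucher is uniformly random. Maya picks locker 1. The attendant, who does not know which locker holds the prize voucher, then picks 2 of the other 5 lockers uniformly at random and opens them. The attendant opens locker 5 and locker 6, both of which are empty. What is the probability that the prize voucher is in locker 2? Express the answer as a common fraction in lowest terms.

Because the attendant chose which lockers to open without knowing where the prize voucher is, the choice is independent of the prize location. Learning that none of the 2 opened lockers holds the prize voucher simply rules out those 2 locations and leaves the remaining 4 lockers still equally likely by symmetry.
So P(the prize voucher in locker 2) = 1/4.

1/4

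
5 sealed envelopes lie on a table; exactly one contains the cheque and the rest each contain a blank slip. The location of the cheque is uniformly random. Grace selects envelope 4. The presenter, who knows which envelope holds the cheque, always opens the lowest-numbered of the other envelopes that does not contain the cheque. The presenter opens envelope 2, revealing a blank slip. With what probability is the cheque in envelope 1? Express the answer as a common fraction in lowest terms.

1

Apply Bayes' rule, conditioning on where the cheque actually is.
If it is in envelope 1 (prior 1/5): envelope 2 is the lowest-numbered option available, probability 1; weight (1/5)·1 = 1/5.
If it is in envelope 2 (prior 1/5): the presenter opened envelope 2, so this case is ruled out; weight (1/5)·0 = 0.
If it is in any of envelopes 3, 4, and 5 (prior 1/5 each): the presenter would have opened envelope 1 instead, probability 0; weight (1/5)·0 = 0 each.
The weights sum to 1/5.
So P(the cheque in envelope 1 | the presenter opened envelope 2) = (1/5) / (1/5) = 1.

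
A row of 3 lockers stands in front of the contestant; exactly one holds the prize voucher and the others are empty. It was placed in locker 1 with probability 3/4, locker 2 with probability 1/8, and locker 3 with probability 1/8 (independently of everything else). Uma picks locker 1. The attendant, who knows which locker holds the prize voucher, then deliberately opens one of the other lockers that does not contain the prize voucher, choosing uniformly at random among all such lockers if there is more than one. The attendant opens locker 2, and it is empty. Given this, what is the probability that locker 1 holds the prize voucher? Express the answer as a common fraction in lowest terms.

Apply Bayes' rule, conditioning on where the prize voucher actually is.
If it is in locker 1 (prior 3/4): the attendant has 2 equally likely choices, so probability 1/2; weight (3/4)·(1/2) = 3/8.
If it is in locker 2 (prior 1/8): the attendant opened locker 2, so this case is ruled out; weight (1/8)·0 = 0.
If it is in locker 3 (prior 1/8): the attendant has no choice, probability 1; weight (1/8)·1 = 1/8.
The weights sum to 1/2.
So P(the prize voucher in locker 1 | the attendant opened locker 2) = (3/8) / (1/2) = 3/4.

3/4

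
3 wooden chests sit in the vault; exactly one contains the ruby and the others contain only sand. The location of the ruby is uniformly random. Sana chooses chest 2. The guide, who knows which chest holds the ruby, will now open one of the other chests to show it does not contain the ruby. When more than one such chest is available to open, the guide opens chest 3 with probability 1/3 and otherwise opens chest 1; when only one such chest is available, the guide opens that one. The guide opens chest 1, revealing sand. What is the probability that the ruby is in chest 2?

Apply Bayes' rule, conditioning on where the ruby actually is.
If it is in chest 1 (prior 1/3): the guide opened chest 1, so this case is ruled out; weight (1/3)·0 = 0.
If it is in chest 2 (prior 1/3): chest 3 is available but not opened, probability 2/3; weight (1/3)·(2/3) = 2/9.
If it is in chest 3 (prior 1/3): only chest 1 is available, probability 1; weight (1/3)·1 = 1/3.
The weights sum to 5/9.
So P(the ruby in chest 2 | the guide opened chest 1) = (2/9) / (5/9) = 2/5.

2/5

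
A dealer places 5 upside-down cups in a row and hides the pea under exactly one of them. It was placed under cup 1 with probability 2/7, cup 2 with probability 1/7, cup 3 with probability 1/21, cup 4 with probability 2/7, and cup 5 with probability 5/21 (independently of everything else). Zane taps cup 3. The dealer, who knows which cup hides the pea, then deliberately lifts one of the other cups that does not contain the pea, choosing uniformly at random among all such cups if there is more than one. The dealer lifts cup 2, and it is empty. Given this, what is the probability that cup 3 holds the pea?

Consider each possible location of the pea in turn.
If it is under either of cups 1 and 4 (prior 2/7 each): the dealer has 3 equally likely choices, so probability 1/3; weight (2/7)·(1/3) = 2/21 each.
If it is under cup 2 (prior 1/7): the dealer opened cup 2, so this case is ruled out; weight (1/7)·0 = 0.
If it is under cup 3 (prior 1/21): the dealer has 4 equally likely choices, so probability 1/4; weight (1/21)·(1/4) = 1/84.
If it is under cup 5 (prior 5/21): the dealer has 3 equally likely choices, so probability 1/3; weight (5/21)·(1/3) = 5/63.
The weights sum to 71/252.
So P(the pea under cup 3 | the dealer opened cup 2) = (1/84) / (71/252) = 3/71.

3/71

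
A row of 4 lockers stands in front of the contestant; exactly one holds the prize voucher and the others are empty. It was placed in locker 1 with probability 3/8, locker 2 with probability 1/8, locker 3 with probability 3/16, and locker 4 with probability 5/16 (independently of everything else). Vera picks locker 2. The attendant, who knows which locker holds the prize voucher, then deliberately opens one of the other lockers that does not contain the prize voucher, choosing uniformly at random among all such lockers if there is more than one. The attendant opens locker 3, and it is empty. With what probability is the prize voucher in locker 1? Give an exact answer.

Condition on the true location of the prize voucher.
If it is in locker 1 (prior 3/8): the attendant has 2 equally likely choices, so probability 1/2; weight (3/8)·(1/2) = 3/16.
If it is in locker 2 (prior 1/8): the attendant has 3 equally likely choices, so probability 1/3; weight (1/8)·(1/3) = 1/24.
If it is in locker 3 (prior 3/16): the attendant opened locker 3, so this case is ruled out; weight (3/16)·0 = 0.
If it is in locker 4 (prior 5/16): the attendant has 2 equally likely choices, so probability 1/2; weight (5/16)·(1/2) = 5/32.
The weights sum to 37/96.
So P(the prize voucher in locker 1 | the attendant opened locker 3) = (3/16) / (37/96) = 18/37.

18/37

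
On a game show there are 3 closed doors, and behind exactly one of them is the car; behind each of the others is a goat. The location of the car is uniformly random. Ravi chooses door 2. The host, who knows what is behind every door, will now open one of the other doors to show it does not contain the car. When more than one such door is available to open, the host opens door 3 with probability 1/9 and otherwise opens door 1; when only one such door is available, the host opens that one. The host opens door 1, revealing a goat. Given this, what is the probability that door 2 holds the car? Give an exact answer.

8/17

Consider each possible location of the car in turn.
If it is behind door 1 (prior 1/3): the host opened door 1, so this case is ruled out; weight (1/3)·0 = 0.
If it is behind door 2 (prior 1/3): door 3 is available but not opened, probability 8/9; weight (1/3)·(8/9) = 8/27.
If it is behind door 3 (prior 1/3): only door 1 is available, probability 1; weight (1/3)·1 = 1/3.
The weights sum to 17/27.
So P(the car behind door 2 | the host opened door 1) = (8/27) / (17/27) = 8/17.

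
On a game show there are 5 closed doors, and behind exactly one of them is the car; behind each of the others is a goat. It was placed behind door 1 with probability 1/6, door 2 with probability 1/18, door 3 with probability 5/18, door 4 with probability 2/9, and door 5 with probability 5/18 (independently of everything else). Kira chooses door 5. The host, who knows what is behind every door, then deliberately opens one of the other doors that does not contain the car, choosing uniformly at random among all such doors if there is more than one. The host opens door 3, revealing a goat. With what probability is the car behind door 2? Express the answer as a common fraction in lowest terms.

4/47

Consider each possible location of the car in turn.
If it is behind door 1 (prior 1/6): the host has 3 equally likely choices, so probability 1/3; weight (1/6)·(1/3) = 1/18.
If it is behind door 2 (prior 1/18): the host has 3 equally likely choices, so probability 1/3; weight (1/18)·(1/3) = 1/54.
If it is behind door 3 (prior 5/18): the host opened door 3, so this case is ruled out; weight (5/18)·0 = 0.
If it is behind door 4 (prior 2/9): the host has 3 equally likely choices, so probability 1/3; weight (2/9)·(1/3) = 2/27.
If it is behind door 5 (prior 5/18): the host has 4 equally likely choices, so probability 1/4; weight (5/18)·(1/4) = 5/72.
The weights sum to 47/216.
So P(the car behind door 2 | the host opened door 3) = (1/54) / (47/216) = 4/47.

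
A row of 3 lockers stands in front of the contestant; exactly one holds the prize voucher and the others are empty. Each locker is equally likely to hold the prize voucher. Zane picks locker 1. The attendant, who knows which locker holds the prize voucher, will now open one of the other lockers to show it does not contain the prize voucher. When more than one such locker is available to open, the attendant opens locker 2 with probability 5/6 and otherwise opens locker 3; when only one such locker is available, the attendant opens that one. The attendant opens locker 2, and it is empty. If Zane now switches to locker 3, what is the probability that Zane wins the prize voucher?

Condition on the true location of the prize voucher.
If it is in locker 1 (prior 1/3): locker 2 is available, opened with probability 5/6; weight (1/3)·(5/6) = 5/18.
If it is in locker 2 (prior 1/3): the attendant opened locker 2, so this case is ruled out; weight (1/3)·0 = 0.
If it is in locker 3 (prior 1/3): only locker 2 is available, probability 1; weight (1/3)·1 = 1/3.
The weights sum to 11/18.
So P(the prize voucher in locker 3 | the attendant opened locker 2) = (1/3) / (11/18) = 6/11.

6/11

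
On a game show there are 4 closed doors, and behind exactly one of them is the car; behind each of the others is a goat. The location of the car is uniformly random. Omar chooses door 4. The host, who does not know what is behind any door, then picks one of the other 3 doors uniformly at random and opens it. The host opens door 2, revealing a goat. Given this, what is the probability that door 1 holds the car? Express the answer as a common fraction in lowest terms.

1/3

Consider each possible location of the car in turn.
If it is behind any of doors 1, 3, and 4 (prior 1/4 each): the host picks door 2 with probability 1/3 regardless, and it is not the prize; weight (1/4)·(1/3) = 1/12 each.
If it is behind door 2 (prior 1/4): the host opened door 2, so this case is ruled out; weight (1/4)·0 = 0.
The weights sum to 1/4.
So P(the car behind door 1 | the host opened door 2) = (1/12) / (1/4) = 1/3.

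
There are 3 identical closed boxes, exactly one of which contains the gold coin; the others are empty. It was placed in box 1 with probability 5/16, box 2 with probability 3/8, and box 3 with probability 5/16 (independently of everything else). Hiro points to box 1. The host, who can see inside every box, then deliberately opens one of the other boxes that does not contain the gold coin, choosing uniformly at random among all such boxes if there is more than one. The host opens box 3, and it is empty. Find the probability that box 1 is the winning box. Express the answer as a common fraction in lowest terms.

5/17

Condition on the true location of the gold coin.
If it is in box 1 (prior 5/16): the host has 2 equally likely choices, so probability 1/2; weight (5/16)·(1/2) = 5/32.
If it is in box 2 (prior 3/8): the host has no choice, probability 1; weight (3/8)·1 = 3/8.
If it is in box 3 (prior 5/16): the host opened box 3, so this case is ruled out; weight (5/16)·0 = 0.
The weights sum to 17/32.
So P(the gold coin in box 1 | the host opened box 3) = (5/32) / (17/32) = 5/17.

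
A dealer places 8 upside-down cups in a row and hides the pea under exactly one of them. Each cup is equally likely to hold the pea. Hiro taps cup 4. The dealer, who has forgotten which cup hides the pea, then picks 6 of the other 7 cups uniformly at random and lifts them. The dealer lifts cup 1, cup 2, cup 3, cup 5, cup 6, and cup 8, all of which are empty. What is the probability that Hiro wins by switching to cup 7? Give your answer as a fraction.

Condition on the true location of the pea.
If it is under any of cups 1, 2, 3, 5, 6, and 8 (prior 1/8 each): that cup was opened and seen not to hold the prize — ruled out; weight (1/8)·0 = 0 each.
If it is under either of cups 4 and 7 (prior 1/8 each): the dealer picks exactly this set with probability 1/7 regardless, and none is the prize; weight (1/8)·(1/7) = 1/56 each.
The weights sum to 1/28.
So P(the pea under cup 7 | the dealer opened cup 1, cup 2, cup 3, cup 5, cup 6, and cup 8) = (1/56) / (1/28) = 1/2.

1/2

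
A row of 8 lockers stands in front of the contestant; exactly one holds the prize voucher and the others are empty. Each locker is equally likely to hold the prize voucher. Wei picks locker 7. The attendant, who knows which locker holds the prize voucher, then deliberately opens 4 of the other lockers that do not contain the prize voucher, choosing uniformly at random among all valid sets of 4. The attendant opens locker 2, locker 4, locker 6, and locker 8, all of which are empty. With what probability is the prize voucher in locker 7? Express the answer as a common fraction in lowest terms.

1/8

Condition on the true location of the prize voucher.
If it is in any of lockers 1, 3, and 5 (prior 1/8 each): the attendant has 15 equally likely choices, so probability 1/15; weight (1/8)·(1/15) = 1/120 each.
If it is in any of lockers 2, 4, 6, and 8 (prior 1/8 each): that locker was opened and seen not to hold the prize — ruled out; weight (1/8)·0 = 0 each.
If it is in locker 7 (prior 1/8): the attendant has 35 equally likely choices, so probability 1/35; weight (1/8)·(1/35) = 1/280.
The weights sum to 1/35.
So P(the prize voucher in locker 7 | the attendant opened locker 2, locker 4, locker 6, and locker 8) = (1/280) / (1/35) = 1/8.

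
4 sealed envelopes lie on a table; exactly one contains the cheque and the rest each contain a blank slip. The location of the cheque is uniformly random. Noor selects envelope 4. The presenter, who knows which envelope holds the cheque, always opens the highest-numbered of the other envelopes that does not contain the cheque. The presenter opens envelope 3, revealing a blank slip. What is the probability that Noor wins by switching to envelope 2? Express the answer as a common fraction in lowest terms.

1/3

Condition on the true location of the cheque.
If it is in any of envelopes 1, 2, and 4 (prior 1/4 each): envelope 3 is the highest-numbered option available, probability 1; weight (1/4)·1 = 1/4 each.
If it is in envelope 3 (prior 1/4): the presenter opened envelope 3, so this case is ruled out; weight (1/4)·0 = 0.
The weights sum to 3/4.
So P(the cheque in envelope 2 | the presenter opened envelope 3) = (1/4) / (3/4) = 1/3.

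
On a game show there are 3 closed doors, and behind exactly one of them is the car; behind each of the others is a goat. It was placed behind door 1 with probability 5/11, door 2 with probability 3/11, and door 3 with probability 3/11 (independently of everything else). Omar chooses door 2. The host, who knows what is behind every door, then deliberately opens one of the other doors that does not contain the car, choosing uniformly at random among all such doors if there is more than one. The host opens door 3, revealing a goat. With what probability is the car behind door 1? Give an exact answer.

10/13

Apply Bayes' rule, conditioning on where the car actually is.
If it is behind door 1 (prior 5/11): the host has no choice, probability 1; weight (5/11)·1 = 5/11.
If it is behind door 2 (prior 3/11): the host has 2 equally likely choices, so probability 1/2; weight (3/11)·(1/2) = 3/22.
If it is behind door 3 (prior 3/11): the host opened door 3, so this case is ruled out; weight (3/11)·0 = 0.
The weights sum to 13/22.
So P(the car behind door 1 | the host opened door 3) = (5/11) / (13/22) = 10/13.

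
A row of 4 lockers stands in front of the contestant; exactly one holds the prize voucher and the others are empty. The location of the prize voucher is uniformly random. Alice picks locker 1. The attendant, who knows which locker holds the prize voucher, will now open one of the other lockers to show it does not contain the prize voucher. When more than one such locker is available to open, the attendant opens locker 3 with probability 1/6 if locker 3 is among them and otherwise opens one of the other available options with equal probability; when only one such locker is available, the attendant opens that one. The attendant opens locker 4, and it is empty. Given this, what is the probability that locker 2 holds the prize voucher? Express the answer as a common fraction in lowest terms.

10/21

Apply Bayes' rule, conditioning on where the prize voucher actually is.
If it is in locker 1 (prior 1/4): locker 3 is available but not opened; locker 4 gets probability (1 − 1/6)/2 = 5/12; weight (1/4)·(5/12) = 5/48.
If it is in locker 2 (prior 1/4): locker 3 is available but not opened, probability 5/6; weight (1/4)·(5/6) = 5/24.
If it is in locker 3 (prior 1/4): locker 3 holds the prize so is unavailable; the attendant chooses uniformly among the 2 others, probability 1/2; weight (1/4)·(1/2) = 1/8.
If it is in locker 4 (prior 1/4): the attendant opened locker 4, so this case is ruled out; weight (1/4)·0 = 0.
The weights sum to 7/16.
So P(the prize voucher in locker 2 | the attendant opened locker 4) = (5/24) / (7/16) = 10/21.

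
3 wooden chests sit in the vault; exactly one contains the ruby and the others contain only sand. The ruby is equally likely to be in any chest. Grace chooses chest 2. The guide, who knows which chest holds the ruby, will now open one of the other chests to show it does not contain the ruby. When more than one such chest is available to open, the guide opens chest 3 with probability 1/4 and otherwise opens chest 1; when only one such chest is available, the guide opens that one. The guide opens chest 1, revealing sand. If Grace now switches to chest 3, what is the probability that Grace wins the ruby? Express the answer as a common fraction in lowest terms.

4/7

Condition on the true location of the ruby.
If it is in chest 1 (prior 1/3): the guide opened chest 1, so this case is ruled out; weight (1/3)·0 = 0.
If it is in chest 2 (prior 1/3): chest 3 is available but not opened, probability 3/4; weight (1/3)·(3/4) = 1/4.
If it is in chest 3 (prior 1/3): only chest 1 is available, probability 1; weight (1/3)·1 = 1/3.
The weights sum to 7/12.
So P(the ruby in chest 3 | the guide opened chest 1) = (1/3) / (7/12) = 4/7.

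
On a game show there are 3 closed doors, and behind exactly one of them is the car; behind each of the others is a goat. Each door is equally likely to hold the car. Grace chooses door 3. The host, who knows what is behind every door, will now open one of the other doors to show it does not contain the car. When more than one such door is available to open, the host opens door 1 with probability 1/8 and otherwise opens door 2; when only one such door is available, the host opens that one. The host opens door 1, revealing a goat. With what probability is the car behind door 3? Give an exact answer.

Condition on the true location of the car.
If it is behind door 1 (prior 1/3): the host opened door 1, so this case is ruled out; weight (1/3)·0 = 0.
If it is behind door 2 (prior 1/3): only door 1 is available, probability 1; weight (1/3)·1 = 1/3.
If it is behind door 3 (prior 1/3): door 1 is available, opened with probability 1/8; weight (1/3)·(1/8) = 1/24.
The weights sum to 3/8.
So P(the car behind door 3 | the host opened door 1) = (1/24) / (3/8) = 1/9.

1/9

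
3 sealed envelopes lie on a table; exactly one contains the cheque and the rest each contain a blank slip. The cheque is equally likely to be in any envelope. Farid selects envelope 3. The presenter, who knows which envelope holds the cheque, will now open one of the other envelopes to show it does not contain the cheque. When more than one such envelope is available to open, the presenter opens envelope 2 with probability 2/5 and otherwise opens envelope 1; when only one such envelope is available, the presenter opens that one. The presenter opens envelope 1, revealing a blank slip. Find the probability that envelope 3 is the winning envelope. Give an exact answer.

Consider each possible location of the cheque in turn.
If it is in envelope 1 (prior 1/3): the presenter opened envelope 1, so this case is ruled out; weight (1/3)·0 = 0.
If it is in envelope 2 (prior 1/3): only envelope 1 is available, probability 1; weight (1/3)·1 = 1/3.
If it is in envelope 3 (prior 1/3): envelope 2 is available but not opened, probability 3/5; weight (1/3)·(3/5) = 1/5.
The weights sum to 8/15.
So P(the cheque in envelope 3 | the presenter opened envelope 1) = (1/5) / (8/15) = 3/8.

3/8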